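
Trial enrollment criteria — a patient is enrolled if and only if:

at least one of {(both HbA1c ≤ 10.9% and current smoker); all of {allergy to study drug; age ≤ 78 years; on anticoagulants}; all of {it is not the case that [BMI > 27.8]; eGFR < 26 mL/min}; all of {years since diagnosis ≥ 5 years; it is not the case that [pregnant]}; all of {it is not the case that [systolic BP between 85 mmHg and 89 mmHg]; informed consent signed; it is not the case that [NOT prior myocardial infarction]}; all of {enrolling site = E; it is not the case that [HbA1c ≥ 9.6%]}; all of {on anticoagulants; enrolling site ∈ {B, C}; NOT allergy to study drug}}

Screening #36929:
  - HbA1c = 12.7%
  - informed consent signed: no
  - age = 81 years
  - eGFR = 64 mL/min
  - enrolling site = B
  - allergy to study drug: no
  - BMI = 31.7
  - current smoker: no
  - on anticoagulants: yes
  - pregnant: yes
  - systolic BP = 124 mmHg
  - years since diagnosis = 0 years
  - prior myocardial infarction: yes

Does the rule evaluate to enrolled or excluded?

Atomic conditions:
  HbA1c ≤ 10.9%: 12.7 ≤ 10.9 is false
  current smoker: no → false
  allergy to study drug: no → false
  age ≤ 78 years: 81 ≤ 78 is false
  on anticoagulants: yes → true
  BMI > 27.8: 31.7 > 27.8 is true
  eGFR < 26 mL/min: 64 < 26 is false
  years since diagnosis ≥ 5 years: 0 ≥ 5 is false
  pregnant: yes → true
  systolic BP between 85 mmHg and 89 mmHg: 124 in [85, 89] is false
  informed consent signed: no → false
  NOT prior myocardial infarction: yes → false
  enrolling site = E: B == E is false
  HbA1c ≥ 9.6%: 12.7 ≥ 9.6 is true
  enrolling site ∈ {B, C}: B is in the set → true
  NOT allergy to study drug: no → true
Combine:
[1] false AND false = false
[2] false AND false AND true = false
[3.1] NOT true = false
[3] false AND false = false
[4.2] NOT true = false
[4] false AND false = false
[5.1] NOT false = true
[5.3] NOT false = true
[5] true AND false AND true = false
[6.2] NOT true = false
[6] false AND false = false
[7] true AND true AND true = true
[root] false OR false OR false OR false OR false OR false OR true = true
Overall: true → enrolled

Enrolled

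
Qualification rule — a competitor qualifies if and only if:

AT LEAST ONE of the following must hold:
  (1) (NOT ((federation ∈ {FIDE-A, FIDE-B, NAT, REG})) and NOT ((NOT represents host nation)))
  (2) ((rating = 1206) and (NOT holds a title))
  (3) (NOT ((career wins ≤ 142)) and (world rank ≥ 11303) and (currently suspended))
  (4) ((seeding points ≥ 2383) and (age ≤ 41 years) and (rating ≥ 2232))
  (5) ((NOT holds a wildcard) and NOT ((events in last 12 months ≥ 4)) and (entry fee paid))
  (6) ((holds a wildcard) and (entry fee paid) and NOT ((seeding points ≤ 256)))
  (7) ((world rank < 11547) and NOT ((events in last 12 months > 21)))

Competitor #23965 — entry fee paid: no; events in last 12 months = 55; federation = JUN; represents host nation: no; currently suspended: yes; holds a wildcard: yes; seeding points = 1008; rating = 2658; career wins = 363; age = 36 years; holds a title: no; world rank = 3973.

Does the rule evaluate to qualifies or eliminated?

Eliminated

Atomic conditions:
  federation ∈ {FIDE-A, FIDE-B, NAT, REG}: JUN is not in the set → false
  NOT represents host nation: no → true
  rating = 1206: 2658 == 1206 is false
  NOT holds a title: no → true
  career wins ≤ 142: 363 ≤ 142 is false
  world rank ≥ 11303: 3973 ≥ 11303 is false
  currently suspended: yes → true
  seeding points ≥ 2383: 1008 ≥ 2383 is false
  age ≤ 41 years: 36 ≤ 41 is true
  rating ≥ 2232: 2658 ≥ 2232 is true
  NOT holds a wildcard: yes → false
  events in last 12 months ≥ 4: 55 ≥ 4 is true
  entry fee paid: no → false
  holds a wildcard: yes → true
  seeding points ≤ 256: 1008 ≤ 256 is false
  world rank < 11547: 3973 < 11547 is true
  events in last 12 months > 21: 55 > 21 is true
Combine:
[1.1] NOT false = true
[1.2] NOT true = false
[1] true AND false = false
[2] false AND true = false
[3.1] NOT false = true
[3] true AND false AND true = false
[4] false AND true AND true = false
[5.2] NOT true = false
[5] false AND false AND false = false
[6.3] NOT false = true
[6] true AND false AND true = false
[7.2] NOT true = false
[7] true AND false = false
[root] false OR false OR false OR false OR false OR false OR false = false
Overall: false → eliminated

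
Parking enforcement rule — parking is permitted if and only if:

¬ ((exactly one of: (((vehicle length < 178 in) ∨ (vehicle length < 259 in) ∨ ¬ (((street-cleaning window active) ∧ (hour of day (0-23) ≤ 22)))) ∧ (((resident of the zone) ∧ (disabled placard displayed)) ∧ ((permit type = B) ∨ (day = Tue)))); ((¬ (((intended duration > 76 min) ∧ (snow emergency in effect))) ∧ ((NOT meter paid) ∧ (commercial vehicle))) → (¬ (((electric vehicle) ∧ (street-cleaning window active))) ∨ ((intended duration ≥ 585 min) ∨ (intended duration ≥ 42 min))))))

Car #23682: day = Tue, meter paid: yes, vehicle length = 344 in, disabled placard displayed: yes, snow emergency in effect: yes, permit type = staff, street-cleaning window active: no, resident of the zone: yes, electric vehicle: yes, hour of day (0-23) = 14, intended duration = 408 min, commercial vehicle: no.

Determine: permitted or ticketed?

Atomic conditions:
  vehicle length < 178 in: 344 < 178 is false
  vehicle length < 259 in: 344 < 259 is false
  street-cleaning window active: no → false
  hour of day (0-23) ≤ 22: 14 ≤ 22 is true
  resident of the zone: yes → true
  disabled placard displayed: yes → true
  permit type = B: staff == B is false
  day = Tue: Tue == Tue is true
  intended duration > 76 min: 408 > 76 is true
  snow emergency in effect: yes → true
  NOT meter paid: yes → false
  commercial vehicle: no → false
  electric vehicle: yes → true
  intended duration ≥ 585 min: 408 ≥ 585 is false
  intended duration ≥ 42 min: 408 ≥ 42 is true
Combine:
[1.1.1.3.1] false AND true = false
[1.1.1.3] NOT false = true
[1.1.1] false OR false OR true = true
[1.1.2.1] true AND true = true
[1.1.2.2] false OR true = true
[1.1.2] true AND true = true
[1.1] true AND true = true
[1.2.1.1.1] true AND true = true
[1.2.1.1] NOT true = false
[1.2.1.2] false AND false = false
[1.2.1] false AND false = false
[1.2.2.1.1] true AND false = false
[1.2.2.1] NOT false = true
[1.2.2.2] false OR true = true
[1.2.2] true OR true = true
[1.2] false → true (antecedent false ⇒ implication holds) = true
[1] exactly-one(true, true) = false
[root] NOT false = true
Overall: true → permitted

Permitted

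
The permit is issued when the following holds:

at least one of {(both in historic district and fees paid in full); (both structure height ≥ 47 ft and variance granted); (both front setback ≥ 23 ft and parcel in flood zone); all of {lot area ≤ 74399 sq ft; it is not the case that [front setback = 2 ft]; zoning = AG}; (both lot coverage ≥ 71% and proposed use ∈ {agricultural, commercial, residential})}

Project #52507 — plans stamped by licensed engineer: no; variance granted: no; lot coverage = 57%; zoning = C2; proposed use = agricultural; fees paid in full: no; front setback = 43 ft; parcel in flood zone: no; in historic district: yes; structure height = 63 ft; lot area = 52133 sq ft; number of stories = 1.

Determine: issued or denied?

Atomic conditions:
  in historic district: yes → true
  fees paid in full: no → false
  structure height ≥ 47 ft: 63 ≥ 47 is true
  variance granted: no → false
  front setback ≥ 23 ft: 43 ≥ 23 is true
  parcel in flood zone: no → false
  lot area ≤ 74399 sq ft: 52133 ≤ 74399 is true
  front setback = 2 ft: 43 == 2 is false
  zoning = AG: C2 == AG is false
  lot coverage ≥ 71%: 57 ≥ 71 is false
  proposed use ∈ {agricultural, commercial, residential}: agricultural is in the set → true
Combine:
[1] true AND false = false
[2] true AND false = false
[3] true AND false = false
[4.2] NOT false = true
[4] true AND true AND false = false
[5] false AND true = false
[root] false OR false OR false OR false OR false = false
Overall: false → denied

Denied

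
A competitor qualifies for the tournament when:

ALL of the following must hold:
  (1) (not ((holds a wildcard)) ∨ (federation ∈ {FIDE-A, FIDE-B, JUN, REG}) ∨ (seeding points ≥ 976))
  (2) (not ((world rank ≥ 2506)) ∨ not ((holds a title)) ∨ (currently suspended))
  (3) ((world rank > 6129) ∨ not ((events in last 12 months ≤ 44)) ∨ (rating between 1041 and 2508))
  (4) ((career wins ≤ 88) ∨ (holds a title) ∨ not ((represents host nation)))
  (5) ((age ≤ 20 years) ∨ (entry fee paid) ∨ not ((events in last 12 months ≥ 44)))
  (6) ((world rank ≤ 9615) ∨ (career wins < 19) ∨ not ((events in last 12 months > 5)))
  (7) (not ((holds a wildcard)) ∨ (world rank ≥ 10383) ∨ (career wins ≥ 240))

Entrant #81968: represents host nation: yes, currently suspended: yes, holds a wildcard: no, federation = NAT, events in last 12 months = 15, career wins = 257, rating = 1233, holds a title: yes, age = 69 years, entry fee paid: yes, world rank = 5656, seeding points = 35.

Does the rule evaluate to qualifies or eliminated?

Atomic conditions:
  holds a wildcard: no → false
  federation ∈ {FIDE-A, FIDE-B, JUN, REG}: NAT is not in the set → false
  seeding points ≥ 976: 35 ≥ 976 is false
  world rank ≥ 2506: 5656 ≥ 2506 is true
  holds a title: yes → true
  currently suspended: yes → true
  world rank > 6129: 5656 > 6129 is false
  events in last 12 months ≤ 44: 15 ≤ 44 is true
  rating between 1041 and 2508: 1233 in [1041, 2508] is true
  career wins ≤ 88: 257 ≤ 88 is false
  represents host nation: yes → true
  age ≤ 20 years: 69 ≤ 20 is false
  entry fee paid: yes → true
  events in last 12 months ≥ 44: 15 ≥ 44 is false
  world rank ≤ 9615: 5656 ≤ 9615 is true
  career wins < 19: 257 < 19 is false
  events in last 12 months > 5: 15 > 5 is true
  world rank ≥ 10383: 5656 ≥ 10383 is false
  career wins ≥ 240: 257 ≥ 240 is true
Combine:
[1.1] NOT false = true
[1] true OR false OR false = true
[2.1] NOT true = false
[2.2] NOT true = false
[2] false OR false OR true = true
[3.2] NOT true = false
[3] false OR false OR true = true
[4.3] NOT true = false
[4] false OR true OR false = true
[5.3] NOT false = true
[5] false OR true OR true = true
[6.3] NOT true = false
[6] true OR false OR false = true
[7.1] NOT false = true
[7] true OR false OR true = true
[root] true AND true AND true AND true AND true AND true AND true = true
Overall: true → qualifies

Qualifies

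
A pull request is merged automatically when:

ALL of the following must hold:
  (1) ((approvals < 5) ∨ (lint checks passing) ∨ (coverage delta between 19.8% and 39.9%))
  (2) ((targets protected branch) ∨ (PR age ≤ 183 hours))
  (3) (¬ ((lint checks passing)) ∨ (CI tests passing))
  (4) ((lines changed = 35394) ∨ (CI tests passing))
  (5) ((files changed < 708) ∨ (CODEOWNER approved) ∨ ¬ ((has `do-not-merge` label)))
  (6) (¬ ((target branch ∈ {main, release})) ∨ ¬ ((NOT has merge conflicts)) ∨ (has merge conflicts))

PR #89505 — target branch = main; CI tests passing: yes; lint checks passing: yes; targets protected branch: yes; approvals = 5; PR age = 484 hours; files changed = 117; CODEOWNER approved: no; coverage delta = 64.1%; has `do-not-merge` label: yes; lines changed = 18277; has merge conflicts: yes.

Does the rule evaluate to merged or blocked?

Atomic conditions:
  approvals < 5: 5 < 5 is false
  lint checks passing: yes → true
  coverage delta between 19.8% and 39.9%: 64.1 in [19.8, 39.9] is false
  targets protected branch: yes → true
  PR age ≤ 183 hours: 484 ≤ 183 is false
  CI tests passing: yes → true
  lines changed = 35394: 18277 == 35394 is false
  files changed < 708: 117 < 708 is true
  CODEOWNER approved: no → false
  has `do-not-merge` label: yes → true
  target branch ∈ {main, release}: main is in the set → true
  NOT has merge conflicts: yes → false
  has merge conflicts: yes → true
Combine:
[1] false OR true OR false = true
[2] true OR false = true
[3.1] NOT true = false
[3] false OR true = true
[4] false OR true = true
[5.3] NOT true = false
[5] true OR false OR false = true
[6.1] NOT true = false
[6.2] NOT false = true
[6] false OR true OR true = true
[root] true AND true AND true AND true AND true AND true = true
Overall: true → merged

Merged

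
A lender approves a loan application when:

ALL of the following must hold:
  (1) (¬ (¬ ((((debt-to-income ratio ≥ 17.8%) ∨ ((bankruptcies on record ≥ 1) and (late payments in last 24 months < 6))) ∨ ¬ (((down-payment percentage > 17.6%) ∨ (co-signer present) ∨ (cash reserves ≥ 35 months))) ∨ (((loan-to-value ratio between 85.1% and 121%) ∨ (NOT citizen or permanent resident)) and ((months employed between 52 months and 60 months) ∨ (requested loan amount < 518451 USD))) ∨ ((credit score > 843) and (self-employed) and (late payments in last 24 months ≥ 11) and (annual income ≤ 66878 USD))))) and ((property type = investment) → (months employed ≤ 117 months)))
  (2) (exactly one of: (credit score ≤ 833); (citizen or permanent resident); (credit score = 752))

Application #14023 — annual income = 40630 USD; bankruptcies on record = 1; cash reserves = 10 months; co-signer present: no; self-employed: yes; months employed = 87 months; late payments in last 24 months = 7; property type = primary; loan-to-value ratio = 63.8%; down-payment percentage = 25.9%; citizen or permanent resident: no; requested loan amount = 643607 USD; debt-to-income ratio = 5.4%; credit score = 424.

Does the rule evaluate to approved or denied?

Atomic conditions:
  debt-to-income ratio ≥ 17.8%: 5.4 ≥ 17.8 is false
  bankruptcies on record ≥ 1: 1 ≥ 1 is true
  late payments in last 24 months < 6: 7 < 6 is false
  down-payment percentage > 17.6%: 25.9 > 17.6 is true
  co-signer present: no → false
  cash reserves ≥ 35 months: 10 ≥ 35 is false
  loan-to-value ratio between 85.1% and 121%: 63.8 in [85.1, 121] is false
  NOT citizen or permanent resident: no → true
  months employed between 52 months and 60 months: 87 in [52, 60] is false
  requested loan amount < 518451 USD: 643607 < 518451 is false
  credit score > 843: 424 > 843 is false
  self-employed: yes → true
  late payments in last 24 months ≥ 11: 7 ≥ 11 is false
  annual income ≤ 66878 USD: 40630 ≤ 66878 is true
  property type = investment: primary == investment is false
  months employed ≤ 117 months: 87 ≤ 117 is true
  credit score ≤ 833: 424 ≤ 833 is true
  citizen or permanent resident: no → false
  credit score = 752: 424 == 752 is false
Combine:
[1.1.1.1.1.2] true AND false = false
[1.1.1.1.1] false OR false = false
[1.1.1.1.2.1] true OR false OR false = true
[1.1.1.1.2] NOT true = false
[1.1.1.1.3.1] false OR true = true
[1.1.1.1.3.2] false OR false = false
[1.1.1.1.3] true AND false = false
[1.1.1.1.4] false AND true AND false AND true = false
[1.1.1.1] false OR false OR false OR false = false
[1.1.1] NOT false = true
[1.1] NOT true = false
[1.2] false → true (antecedent false ⇒ implication holds) = true
[1] false AND true = false
[2] exactly-one(true, false, false) = true
[root] false AND true = false
Overall: false → denied

Denied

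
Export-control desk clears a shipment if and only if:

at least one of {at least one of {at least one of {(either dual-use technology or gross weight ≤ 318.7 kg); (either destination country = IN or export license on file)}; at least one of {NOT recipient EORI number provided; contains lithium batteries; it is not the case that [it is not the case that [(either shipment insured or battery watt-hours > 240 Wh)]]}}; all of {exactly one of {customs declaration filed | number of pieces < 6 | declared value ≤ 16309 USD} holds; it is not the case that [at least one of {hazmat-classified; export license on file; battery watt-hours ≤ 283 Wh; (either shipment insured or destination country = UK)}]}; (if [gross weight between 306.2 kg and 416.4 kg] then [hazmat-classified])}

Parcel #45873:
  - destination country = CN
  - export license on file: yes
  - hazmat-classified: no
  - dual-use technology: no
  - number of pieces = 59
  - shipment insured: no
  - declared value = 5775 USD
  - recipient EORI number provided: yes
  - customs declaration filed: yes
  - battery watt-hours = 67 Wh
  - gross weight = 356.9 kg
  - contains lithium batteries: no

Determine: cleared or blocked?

Cleared

Atomic conditions:
  dual-use technology: no → false
  gross weight ≤ 318.7 kg: 356.9 ≤ 318.7 is false
  destination country = IN: CN == IN is false
  export license on file: yes → true
  NOT recipient EORI number provided: yes → false
  contains lithium batteries: no → false
  shipment insured: no → false
  battery watt-hours > 240 Wh: 67 > 240 is false
  customs declaration filed: yes → true
  number of pieces < 6: 59 < 6 is false
  declared value ≤ 16309 USD: 5775 ≤ 16309 is true
  hazmat-classified: no → false
  battery watt-hours ≤ 283 Wh: 67 ≤ 283 is true
  destination country = UK: CN == UK is false
  gross weight between 306.2 kg and 416.4 kg: 356.9 in [306.2, 416.4] is true
Combine:
[1.1.1] false OR false = false
[1.1.2] false OR true = true
[1.1] false OR true = true
[1.2.3.1.1] false OR false = false
[1.2.3.1] NOT false = true
[1.2.3] NOT true = false
[1.2] false OR false OR false = false
[1] true OR false = true
[2.1] exactly-one(true, false, true) = false
[2.2.1.4] false OR false = false
[2.2.1] false OR true OR true OR false = true
[2.2] NOT true = false
[2] false AND false = false
[3] true → false = false
[root] true OR false OR false = true
Overall: true → cleared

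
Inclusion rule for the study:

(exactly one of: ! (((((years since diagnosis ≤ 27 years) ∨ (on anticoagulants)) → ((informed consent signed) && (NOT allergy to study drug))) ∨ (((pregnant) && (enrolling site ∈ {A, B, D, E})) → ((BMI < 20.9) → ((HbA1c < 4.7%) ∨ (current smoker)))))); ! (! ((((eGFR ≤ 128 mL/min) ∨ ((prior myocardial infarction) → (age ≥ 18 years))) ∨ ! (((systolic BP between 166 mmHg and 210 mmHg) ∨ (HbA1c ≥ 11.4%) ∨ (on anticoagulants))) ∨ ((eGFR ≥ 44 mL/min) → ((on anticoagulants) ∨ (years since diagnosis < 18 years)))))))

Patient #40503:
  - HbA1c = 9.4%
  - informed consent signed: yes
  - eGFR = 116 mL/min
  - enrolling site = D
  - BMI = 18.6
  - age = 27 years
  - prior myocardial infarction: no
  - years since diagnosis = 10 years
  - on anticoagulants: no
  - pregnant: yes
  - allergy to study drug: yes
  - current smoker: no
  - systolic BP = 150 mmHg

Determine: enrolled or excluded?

Excluded

Atomic conditions:
  years since diagnosis ≤ 27 years: 10 ≤ 27 is true
  on anticoagulants: no → false
  informed consent signed: yes → true
  NOT allergy to study drug: yes → false
  pregnant: yes → true
  enrolling site ∈ {A, B, D, E}: D is in the set → true
  BMI < 20.9: 18.6 < 20.9 is true
  HbA1c < 4.7%: 9.4 < 4.7 is false
  current smoker: no → false
  eGFR ≤ 128 mL/min: 116 ≤ 128 is true
  prior myocardial infarction: no → false
  age ≥ 18 years: 27 ≥ 18 is true
  systolic BP between 166 mmHg and 210 mmHg: 150 in [166, 210] is false
  HbA1c ≥ 11.4%: 9.4 ≥ 11.4 is false
  eGFR ≥ 44 mL/min: 116 ≥ 44 is true
  years since diagnosis < 18 years: 10 < 18 is true
Combine:
[1.1.1.1] true OR false = true
[1.1.1.2] true AND false = false
[1.1.1] true → false = false
[1.1.2.1] true AND true = true
[1.1.2.2.2] false OR false = false
[1.1.2.2] true → false = false
[1.1.2] true → false = false
[1.1] false OR false = false
[1] NOT false = true
[2.1.1.1.2] false → true (antecedent false ⇒ implication holds) = true
[2.1.1.1] true OR true = true
[2.1.1.2.1] false OR false OR false = false
[2.1.1.2] NOT false = true
[2.1.1.3.2] false OR true = true
[2.1.1.3] true → true = true
[2.1.1] true OR true OR true = true
[2.1] NOT true = false
[2] NOT false = true
[root] exactly-one(true, true) = false
Overall: false → excluded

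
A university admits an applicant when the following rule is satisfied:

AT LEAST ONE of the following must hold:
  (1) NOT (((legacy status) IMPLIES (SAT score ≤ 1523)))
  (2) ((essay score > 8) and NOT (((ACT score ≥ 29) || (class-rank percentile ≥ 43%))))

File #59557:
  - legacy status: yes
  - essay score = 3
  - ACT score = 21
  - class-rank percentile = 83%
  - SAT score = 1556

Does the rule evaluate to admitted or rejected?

Atomic conditions:
  legacy status: yes → true
  SAT score ≤ 1523: 1556 ≤ 1523 is false
  essay score > 8: 3 > 8 is false
  ACT score ≥ 29: 21 ≥ 29 is false
  class-rank percentile ≥ 43%: 83 ≥ 43 is true
Combine:
[1.1] true → false = false
[1] NOT false = true
[2.2.1] false OR true = true
[2.2] NOT true = false
[2] false AND false = false
[root] true OR false = true
Overall: true → admitted

Admitted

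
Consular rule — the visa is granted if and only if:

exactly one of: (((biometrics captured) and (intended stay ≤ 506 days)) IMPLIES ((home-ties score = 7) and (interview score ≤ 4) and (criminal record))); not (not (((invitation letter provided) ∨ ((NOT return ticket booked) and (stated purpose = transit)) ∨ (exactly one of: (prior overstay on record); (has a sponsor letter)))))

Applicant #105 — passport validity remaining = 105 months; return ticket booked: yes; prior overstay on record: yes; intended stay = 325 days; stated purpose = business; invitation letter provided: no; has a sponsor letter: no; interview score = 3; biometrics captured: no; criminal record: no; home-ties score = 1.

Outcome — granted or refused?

Refused

Atomic conditions:
  biometrics captured: no → false
  intended stay ≤ 506 days: 325 ≤ 506 is true
  home-ties score = 7: 1 == 7 is false
  interview score ≤ 4: 3 ≤ 4 is true
  criminal record: no → false
  invitation letter provided: no → false
  NOT return ticket booked: yes → false
  stated purpose = transit: business == transit is false
  prior overstay on record: yes → true
  has a sponsor letter: no → false
Combine:
[1.1] false AND true = false
[1.2] false AND true AND false = false
[1] false → false (antecedent false ⇒ implication holds) = true
[2.1.1.2] false AND false = false
[2.1.1.3] exactly-one(true, false) = true
[2.1.1] false OR false OR true = true
[2.1] NOT true = false
[2] NOT false = true
[root] exactly-one(true, true) = false
Overall: false → refused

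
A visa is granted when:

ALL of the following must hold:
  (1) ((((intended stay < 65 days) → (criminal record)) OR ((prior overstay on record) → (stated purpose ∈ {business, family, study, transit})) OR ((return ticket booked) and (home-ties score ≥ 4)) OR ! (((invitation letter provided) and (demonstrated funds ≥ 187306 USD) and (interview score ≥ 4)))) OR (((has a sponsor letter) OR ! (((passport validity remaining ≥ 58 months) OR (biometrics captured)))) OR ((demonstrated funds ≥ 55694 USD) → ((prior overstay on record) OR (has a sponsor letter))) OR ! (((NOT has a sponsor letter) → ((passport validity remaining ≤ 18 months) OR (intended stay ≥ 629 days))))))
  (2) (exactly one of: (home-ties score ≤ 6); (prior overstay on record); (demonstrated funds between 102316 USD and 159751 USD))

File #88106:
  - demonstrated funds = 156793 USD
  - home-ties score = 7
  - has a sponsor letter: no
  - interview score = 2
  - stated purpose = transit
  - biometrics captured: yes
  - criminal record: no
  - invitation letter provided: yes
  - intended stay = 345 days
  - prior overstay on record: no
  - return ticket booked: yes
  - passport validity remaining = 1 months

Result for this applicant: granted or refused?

Granted

Atomic conditions:
  intended stay < 65 days: 345 < 65 is false
  criminal record: no → false
  prior overstay on record: no → false
  stated purpose ∈ {business, family, study, transit}: transit is in the set → true
  return ticket booked: yes → true
  home-ties score ≥ 4: 7 ≥ 4 is true
  invitation letter provided: yes → true
  demonstrated funds ≥ 187306 USD: 156793 ≥ 187306 is false
  interview score ≥ 4: 2 ≥ 4 is false
  has a sponsor letter: no → false
  passport validity remaining ≥ 58 months: 1 ≥ 58 is false
  biometrics captured: yes → true
  demonstrated funds ≥ 55694 USD: 156793 ≥ 55694 is true
  NOT has a sponsor letter: no → true
  passport validity remaining ≤ 18 months: 1 ≤ 18 is true
  intended stay ≥ 629 days: 345 ≥ 629 is false
  home-ties score ≤ 6: 7 ≤ 6 is false
  demonstrated funds between 102316 USD and 159751 USD: 156793 in [102316, 159751] is true
Combine:
[1.1.1] false → false (antecedent false ⇒ implication holds) = true
[1.1.2] false → true (antecedent false ⇒ implication holds) = true
[1.1.3] true AND true = true
[1.1.4.1] true AND false AND false = false
[1.1.4] NOT false = true
[1.1] true OR true OR true OR true = true
[1.2.1.2.1] false OR true = true
[1.2.1.2] NOT true = false
[1.2.1] false OR false = false
[1.2.2.2] false OR false = false
[1.2.2] true → false = false
[1.2.3.1.2] true OR false = true
[1.2.3.1] true → true = true
[1.2.3] NOT true = false
[1.2] false OR false OR false = false
[1] true OR false = true
[2] exactly-one(false, false, true) = true
[root] true AND true = true
Overall: true → granted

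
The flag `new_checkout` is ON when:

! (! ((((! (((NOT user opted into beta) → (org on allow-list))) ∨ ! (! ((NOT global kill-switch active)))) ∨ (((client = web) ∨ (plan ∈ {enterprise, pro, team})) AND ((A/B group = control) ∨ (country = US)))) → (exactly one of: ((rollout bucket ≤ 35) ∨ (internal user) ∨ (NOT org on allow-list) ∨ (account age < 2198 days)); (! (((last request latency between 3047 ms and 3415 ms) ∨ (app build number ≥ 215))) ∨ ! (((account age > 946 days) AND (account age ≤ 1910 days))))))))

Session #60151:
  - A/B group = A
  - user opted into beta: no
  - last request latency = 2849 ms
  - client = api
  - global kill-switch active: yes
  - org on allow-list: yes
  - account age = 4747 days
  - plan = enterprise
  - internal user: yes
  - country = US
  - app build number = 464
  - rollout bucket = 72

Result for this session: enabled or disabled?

Disabled

Atomic conditions:
  NOT user opted into beta: no → true
  org on allow-list: yes → true
  NOT global kill-switch active: yes → false
  client = web: api == web is false
  plan ∈ {enterprise, pro, team}: enterprise is in the set → true
  A/B group = control: A == control is false
  country = US: US == US is true
  rollout bucket ≤ 35: 72 ≤ 35 is false
  internal user: yes → true
  NOT org on allow-list: yes → false
  account age < 2198 days: 4747 < 2198 is false
  last request latency between 3047 ms and 3415 ms: 2849 in [3047, 3415] is false
  app build number ≥ 215: 464 ≥ 215 is true
  account age > 946 days: 4747 > 946 is true
  account age ≤ 1910 days: 4747 ≤ 1910 is false
Combine:
[1.1.1.1.1.1] true → true = true
[1.1.1.1.1] NOT true = false
[1.1.1.1.2.1] NOT false = true
[1.1.1.1.2] NOT true = false
[1.1.1.1] false OR false = false
[1.1.1.2.1] false OR true = true
[1.1.1.2.2] false OR true = true
[1.1.1.2] true AND true = true
[1.1.1] false OR true = true
[1.1.2.1] false OR true OR false OR false = true
[1.1.2.2.1.1] false OR true = true
[1.1.2.2.1] NOT true = false
[1.1.2.2.2.1] true AND false = false
[1.1.2.2.2] NOT false = true
[1.1.2.2] false OR true = true
[1.1.2] exactly-one(true, true) = false
[1.1] true → false = false
[1] NOT false = true
[root] NOT true = false
Overall: false → disabled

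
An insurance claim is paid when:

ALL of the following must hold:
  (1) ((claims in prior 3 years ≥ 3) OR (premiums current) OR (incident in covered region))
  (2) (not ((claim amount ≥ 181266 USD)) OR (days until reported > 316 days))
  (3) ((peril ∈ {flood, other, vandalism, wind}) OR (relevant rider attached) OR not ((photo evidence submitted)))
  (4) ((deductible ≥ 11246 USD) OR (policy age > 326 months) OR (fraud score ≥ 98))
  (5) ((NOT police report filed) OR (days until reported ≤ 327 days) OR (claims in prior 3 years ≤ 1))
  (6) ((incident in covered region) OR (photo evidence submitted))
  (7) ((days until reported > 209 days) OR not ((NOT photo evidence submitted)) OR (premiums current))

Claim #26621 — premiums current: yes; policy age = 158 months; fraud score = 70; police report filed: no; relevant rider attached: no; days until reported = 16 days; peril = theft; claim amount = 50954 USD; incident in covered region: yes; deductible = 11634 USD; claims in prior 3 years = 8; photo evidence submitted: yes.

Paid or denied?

Denied

Atomic conditions:
  claims in prior 3 years ≥ 3: 8 ≥ 3 is true
  premiums current: yes → true
  incident in covered region: yes → true
  claim amount ≥ 181266 USD: 50954 ≥ 181266 is false
  days until reported > 316 days: 16 > 316 is false
  peril ∈ {flood, other, vandalism, wind}: theft is not in the set → false
  relevant rider attached: no → false
  photo evidence submitted: yes → true
  deductible ≥ 11246 USD: 11634 ≥ 11246 is true
  policy age > 326 months: 158 > 326 is false
  fraud score ≥ 98: 70 ≥ 98 is false
  NOT police report filed: no → true
  days until reported ≤ 327 days: 16 ≤ 327 is true
  claims in prior 3 years ≤ 1: 8 ≤ 1 is false
  days until reported > 209 days: 16 > 209 is false
  NOT photo evidence submitted: yes → false
Combine:
[1] true OR true OR true = true
[2.1] NOT false = true
[2] true OR false = true
[3.3] NOT true = false
[3] false OR false OR false = false
[4] true OR false OR false = true
[5] true OR true OR false = true
[6] true OR true = true
[7.2] NOT false = true
[7] false OR true OR true = true
[root] true AND true AND false AND true AND true AND true AND true = false
Overall: false → denied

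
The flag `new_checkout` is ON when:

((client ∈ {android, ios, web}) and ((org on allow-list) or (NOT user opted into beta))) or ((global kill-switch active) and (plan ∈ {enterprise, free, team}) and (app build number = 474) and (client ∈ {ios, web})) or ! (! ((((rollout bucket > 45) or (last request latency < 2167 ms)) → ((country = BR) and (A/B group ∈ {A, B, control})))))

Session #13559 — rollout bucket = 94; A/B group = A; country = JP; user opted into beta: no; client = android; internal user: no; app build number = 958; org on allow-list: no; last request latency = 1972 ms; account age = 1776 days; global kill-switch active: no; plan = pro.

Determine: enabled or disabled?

Enabled

Atomic conditions:
  client ∈ {android, ios, web}: android is in the set → true
  org on allow-list: no → false
  NOT user opted into beta: no → true
  global kill-switch active: no → false
  plan ∈ {enterprise, free, team}: pro is not in the set → false
  app build number = 474: 958 == 474 is false
  client ∈ {ios, web}: android is not in the set → false
  rollout bucket > 45: 94 > 45 is true
  last request latency < 2167 ms: 1972 < 2167 is true
  country = BR: JP == BR is false
  A/B group ∈ {A, B, control}: A is in the set → true
Combine:
[1.2] false OR true = true
[1] true AND true = true
[2] false AND false AND false AND false = false
[3.1.1.1] true OR true = true
[3.1.1.2] false AND true = false
[3.1.1] true → false = false
[3.1] NOT false = true
[3] NOT true = false
[root] true OR false OR false = true
Overall: true → enabled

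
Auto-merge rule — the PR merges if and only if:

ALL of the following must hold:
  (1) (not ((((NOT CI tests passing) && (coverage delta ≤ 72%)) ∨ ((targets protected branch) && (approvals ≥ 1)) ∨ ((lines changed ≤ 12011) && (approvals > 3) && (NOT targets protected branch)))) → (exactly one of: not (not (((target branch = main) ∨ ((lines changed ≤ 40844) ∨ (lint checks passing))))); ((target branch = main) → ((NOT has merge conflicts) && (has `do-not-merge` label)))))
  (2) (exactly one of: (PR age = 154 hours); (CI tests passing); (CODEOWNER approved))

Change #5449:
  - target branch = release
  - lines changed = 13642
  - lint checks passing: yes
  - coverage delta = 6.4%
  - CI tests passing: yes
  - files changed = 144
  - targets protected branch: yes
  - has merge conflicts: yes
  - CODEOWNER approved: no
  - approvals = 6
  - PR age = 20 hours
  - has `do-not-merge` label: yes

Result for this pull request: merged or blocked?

Atomic conditions:
  NOT CI tests passing: yes → false
  coverage delta ≤ 72%: 6.4 ≤ 72 is true
  targets protected branch: yes → true
  approvals ≥ 1: 6 ≥ 1 is true
  lines changed ≤ 12011: 13642 ≤ 12011 is false
  approvals > 3: 6 > 3 is true
  NOT targets protected branch: yes → false
  target branch = main: release == main is false
  lines changed ≤ 40844: 13642 ≤ 40844 is true
  lint checks passing: yes → true
  NOT has merge conflicts: yes → false
  has `do-not-merge` label: yes → true
  PR age = 154 hours: 20 == 154 is false
  CI tests passing: yes → true
  CODEOWNER approved: no → false
Combine:
[1.1.1.1] false AND true = false
[1.1.1.2] true AND true = true
[1.1.1.3] false AND true AND false = false
[1.1.1] false OR true OR false = true
[1.1] NOT true = false
[1.2.1.1.1.2] true OR true = true
[1.2.1.1.1] false OR true = true
[1.2.1.1] NOT true = false
[1.2.1] NOT false = true
[1.2.2.2] false AND true = false
[1.2.2] false → false (antecedent false ⇒ implication holds) = true
[1.2] exactly-one(true, true) = false
[1] false → false (antecedent false ⇒ implication holds) = true
[2] exactly-one(false, true, false) = true
[root] true AND true = true
Overall: true → merged

Merged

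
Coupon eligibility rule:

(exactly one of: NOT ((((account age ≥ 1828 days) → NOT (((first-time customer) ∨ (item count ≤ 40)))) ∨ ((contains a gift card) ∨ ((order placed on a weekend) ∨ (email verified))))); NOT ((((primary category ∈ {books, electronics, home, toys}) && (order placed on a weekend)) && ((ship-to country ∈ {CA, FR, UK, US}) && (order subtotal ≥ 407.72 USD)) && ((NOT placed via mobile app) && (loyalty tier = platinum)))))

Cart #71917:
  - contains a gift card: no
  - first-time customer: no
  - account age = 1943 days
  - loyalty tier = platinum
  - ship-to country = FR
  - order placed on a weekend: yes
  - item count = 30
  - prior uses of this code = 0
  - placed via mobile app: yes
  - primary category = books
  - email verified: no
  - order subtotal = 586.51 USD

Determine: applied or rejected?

Atomic conditions:
  account age ≥ 1828 days: 1943 ≥ 1828 is true
  first-time customer: no → false
  item count ≤ 40: 30 ≤ 40 is true
  contains a gift card: no → false
  order placed on a weekend: yes → true
  email verified: no → false
  primary category ∈ {books, electronics, home, toys}: books is in the set → true
  ship-to country ∈ {CA, FR, UK, US}: FR is in the set → true
  order subtotal ≥ 407.72 USD: 586.51 ≥ 407.72 is true
  NOT placed via mobile app: yes → false
  loyalty tier = platinum: platinum == platinum is true
Combine:
[1.1.1.2.1] false OR true = true
[1.1.1.2] NOT true = false
[1.1.1] true → false = false
[1.1.2.2] true OR false = true
[1.1.2] false OR true = true
[1.1] false OR true = true
[1] NOT true = false
[2.1.1] true AND true = true
[2.1.2] true AND true = true
[2.1.3] false AND true = false
[2.1] true AND true AND false = false
[2] NOT false = true
[root] exactly-one(false, true) = true
Overall: true → applied

Applied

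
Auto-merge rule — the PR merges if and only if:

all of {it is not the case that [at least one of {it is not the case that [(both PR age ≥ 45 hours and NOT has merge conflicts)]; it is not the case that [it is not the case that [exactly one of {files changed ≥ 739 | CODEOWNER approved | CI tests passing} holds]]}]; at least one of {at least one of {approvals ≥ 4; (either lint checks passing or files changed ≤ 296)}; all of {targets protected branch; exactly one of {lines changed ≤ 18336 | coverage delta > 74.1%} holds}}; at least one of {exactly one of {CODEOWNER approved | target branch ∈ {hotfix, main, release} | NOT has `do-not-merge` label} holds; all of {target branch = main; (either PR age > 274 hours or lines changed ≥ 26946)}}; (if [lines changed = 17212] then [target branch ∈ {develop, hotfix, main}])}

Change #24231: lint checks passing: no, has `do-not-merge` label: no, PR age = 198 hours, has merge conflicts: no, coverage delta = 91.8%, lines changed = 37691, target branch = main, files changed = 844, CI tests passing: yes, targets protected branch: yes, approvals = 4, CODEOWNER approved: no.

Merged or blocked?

Atomic conditions:
  PR age ≥ 45 hours: 198 ≥ 45 is true
  NOT has merge conflicts: no → true
  files changed ≥ 739: 844 ≥ 739 is true
  CODEOWNER approved: no → false
  CI tests passing: yes → true
  approvals ≥ 4: 4 ≥ 4 is true
  lint checks passing: no → false
  files changed ≤ 296: 844 ≤ 296 is false
  targets protected branch: yes → true
  lines changed ≤ 18336: 37691 ≤ 18336 is false
  coverage delta > 74.1%: 91.8 > 74.1 is true
  target branch ∈ {hotfix, main, release}: main is in the set → true
  NOT has `do-not-merge` label: no → true
  target branch = main: main == main is true
  PR age > 274 hours: 198 > 274 is false
  lines changed ≥ 26946: 37691 ≥ 26946 is true
  lines changed = 17212: 37691 == 17212 is false
  target branch ∈ {develop, hotfix, main}: main is in the set → true
Combine:
[1.1.1.1] true AND true = true
[1.1.1] NOT true = false
[1.1.2.1.1] exactly-one(true, false, true) = false
[1.1.2.1] NOT false = true
[1.1.2] NOT true = false
[1.1] false OR false = false
[1] NOT false = true
[2.1.2] false OR false = false
[2.1] true OR false = true
[2.2.2] exactly-one(false, true) = true
[2.2] true AND true = true
[2] true OR true = true
[3.1] exactly-one(false, true, true) = false
[3.2.2] false OR true = true
[3.2] true AND true = true
[3] false OR true = true
[4] false → true (antecedent false ⇒ implication holds) = true
[root] true AND true AND true AND true = true
Overall: true → merged

Merged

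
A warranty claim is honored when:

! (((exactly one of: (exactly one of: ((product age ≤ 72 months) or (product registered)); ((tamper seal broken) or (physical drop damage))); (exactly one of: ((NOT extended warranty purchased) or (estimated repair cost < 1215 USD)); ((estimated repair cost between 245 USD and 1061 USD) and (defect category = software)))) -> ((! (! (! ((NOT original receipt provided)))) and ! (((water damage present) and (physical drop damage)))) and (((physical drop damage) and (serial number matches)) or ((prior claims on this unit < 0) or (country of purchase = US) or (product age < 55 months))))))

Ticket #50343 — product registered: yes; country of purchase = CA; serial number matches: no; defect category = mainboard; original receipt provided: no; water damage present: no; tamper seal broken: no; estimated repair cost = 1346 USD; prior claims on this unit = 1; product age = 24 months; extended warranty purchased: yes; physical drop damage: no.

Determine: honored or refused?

Atomic conditions:
  product age ≤ 72 months: 24 ≤ 72 is true
  product registered: yes → true
  tamper seal broken: no → false
  physical drop damage: no → false
  NOT extended warranty purchased: yes → false
  estimated repair cost < 1215 USD: 1346 < 1215 is false
  estimated repair cost between 245 USD and 1061 USD: 1346 in [245, 1061] is false
  defect category = software: mainboard == software is false
  NOT original receipt provided: no → true
  water damage present: no → false
  serial number matches: no → false
  prior claims on this unit < 0: 1 < 0 is false
  country of purchase = US: CA == US is false
  product age < 55 months: 24 < 55 is true
Combine:
[1.1.1.1] true OR true = true
[1.1.1.2] false OR false = false
[1.1.1] exactly-one(true, false) = true
[1.1.2.1] false OR false = false
[1.1.2.2] false AND false = false
[1.1.2] exactly-one(false, false) = false
[1.1] exactly-one(true, false) = true
[1.2.1.1.1.1] NOT true = false
[1.2.1.1.1] NOT false = true
[1.2.1.1] NOT true = false
[1.2.1.2.1] false AND false = false
[1.2.1.2] NOT false = true
[1.2.1] false AND true = false
[1.2.2.1] false AND false = false
[1.2.2.2] false OR false OR true = true
[1.2.2] false OR true = true
[1.2] false AND true = false
[1] true → false = false
[root] NOT false = true
Overall: true → honored

Honored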